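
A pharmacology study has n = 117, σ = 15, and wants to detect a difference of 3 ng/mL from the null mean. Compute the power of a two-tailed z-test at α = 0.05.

SE = σ/√n = 15/√117 = 1.387. Non-centrality λ = d/SE = 3/1.387 = 2.163. Power ≈ Φ(λ - z_{α/2}) = Φ(2.163 - 1.96) = Φ(0.203) = 0.581.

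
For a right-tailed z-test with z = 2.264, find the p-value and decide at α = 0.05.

p = P(Z > 2.264) = 1 - Φ(2.264) ≈ 0.0118. Since p < 0.05, reject H₀ (significant) at α = 0.05.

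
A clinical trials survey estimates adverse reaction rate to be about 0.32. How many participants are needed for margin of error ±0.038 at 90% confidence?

n = z²p(1-p)/E² = 1.645²×0.32×0.68/0.038² = 407.8 → n = 408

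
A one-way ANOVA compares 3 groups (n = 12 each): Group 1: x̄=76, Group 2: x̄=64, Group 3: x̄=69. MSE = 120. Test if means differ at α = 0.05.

Grand mean = 69.67. SS_between = 872.0, MS_between = 436.0. F = 3.633, F_crit ≈ 3.285. Reject H₀.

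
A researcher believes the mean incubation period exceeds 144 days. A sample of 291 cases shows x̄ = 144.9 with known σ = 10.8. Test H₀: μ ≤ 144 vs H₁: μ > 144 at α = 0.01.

z = 1.422. Critical value: 2.33. Fail to reject H₀.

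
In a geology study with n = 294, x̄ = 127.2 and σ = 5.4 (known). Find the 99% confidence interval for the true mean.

CI = x̄ ± z*(σ/√n) = 127.2 ± 2.576(5.4/√294) = 127.2 ± 0.81 = (126.39, 128.01)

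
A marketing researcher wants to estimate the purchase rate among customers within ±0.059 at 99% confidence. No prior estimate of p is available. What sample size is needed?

Conservative approach: use p = 0.5 (maximizes p(1-p) = 0.25). n = z²(0.25)/E² = 2.576²×0.25/0.059² = 476.6 → n = 477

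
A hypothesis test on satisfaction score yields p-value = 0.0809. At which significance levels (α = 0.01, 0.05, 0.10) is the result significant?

p = 0.0809. Significant at: α = 0.1.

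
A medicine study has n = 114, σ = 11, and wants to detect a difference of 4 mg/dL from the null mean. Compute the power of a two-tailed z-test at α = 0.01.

SE = σ/√n = 11/√114 = 1.03. Non-centrality λ = d/SE = 4/1.03 = 3.883. Power ≈ Φ(λ - z_{α/2}) = Φ(3.883 - 2.576) = Φ(1.307) = 0.904.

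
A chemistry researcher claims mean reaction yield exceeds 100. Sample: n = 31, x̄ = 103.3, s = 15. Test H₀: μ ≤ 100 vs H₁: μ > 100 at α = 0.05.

t = (103.3 - 100)/(15/√31) = 1.225, df = 30. Critical t = 1.697. Fail to reject H₀.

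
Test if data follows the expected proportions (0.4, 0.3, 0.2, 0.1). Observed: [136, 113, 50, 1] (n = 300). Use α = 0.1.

Expected: [120.0, 90.0, 60.0, 30.0]. χ² = 37.711. df = 3, critical = 6.251. Reject H₀.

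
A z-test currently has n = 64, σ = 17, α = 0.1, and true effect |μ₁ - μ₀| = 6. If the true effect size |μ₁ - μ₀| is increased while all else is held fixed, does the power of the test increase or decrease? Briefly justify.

Power increases: a larger true effect increases the non-centrality λ = |μ₁ - μ₀|/(σ/√n).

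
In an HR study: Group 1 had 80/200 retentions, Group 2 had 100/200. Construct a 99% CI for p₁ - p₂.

p̂₁ = 0.4, p̂₂ = 0.5. Difference = -0.1. CI = (-0.228, 0.028)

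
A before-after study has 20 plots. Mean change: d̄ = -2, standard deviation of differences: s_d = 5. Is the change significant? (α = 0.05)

t = d̄/(s_d/√n) = -2/(5/√20) = -1.789. df = 19, critical t = ±2.093. Fail to reject H₀.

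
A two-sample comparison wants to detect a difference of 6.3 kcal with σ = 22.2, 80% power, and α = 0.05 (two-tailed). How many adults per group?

n per group = 2(z_α/2 + z_β)²σ²/d² = 2×(1.96 + 0.84)²×22.2²/6.3² = 194.7 → n = 195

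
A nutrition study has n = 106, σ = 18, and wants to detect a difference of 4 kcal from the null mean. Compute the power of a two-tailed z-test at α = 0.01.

SE = σ/√n = 18/√106 = 1.748. Non-centrality λ = d/SE = 4/1.748 = 2.288. Power ≈ Φ(λ - z_{α/2}) = Φ(2.288 - 2.576) = Φ(-0.288) = 0.387.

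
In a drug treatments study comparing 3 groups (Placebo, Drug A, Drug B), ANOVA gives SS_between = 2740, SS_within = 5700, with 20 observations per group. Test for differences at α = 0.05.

df_between = 2, df_within = 57. F = MS_between/MS_within = 1370.0/100.0 = 13.7. F_crit ≈ 3.159. Reject H₀. At least one mean differs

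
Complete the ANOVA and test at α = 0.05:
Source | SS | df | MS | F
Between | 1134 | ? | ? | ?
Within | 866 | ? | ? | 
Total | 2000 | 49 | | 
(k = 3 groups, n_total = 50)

df_between = 2, df_within = 47. MS_between = 567.0, MS_within = 18.43. F = 30.773, F_crit ≈ 3.195. Reject H₀.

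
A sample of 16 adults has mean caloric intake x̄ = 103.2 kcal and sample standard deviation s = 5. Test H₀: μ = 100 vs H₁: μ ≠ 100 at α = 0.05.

t = (x̄ - μ₀)/(s/√n) = (103.2 - 100)/(5/√16) = 2.56. df = 15, critical t = ±2.131. Reject H₀.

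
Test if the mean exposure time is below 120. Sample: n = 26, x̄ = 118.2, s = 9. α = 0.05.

t = (118.2 - 120)/(9/√26) = -1.02, df = 25. Critical t = -1.708. Fail to reject H₀.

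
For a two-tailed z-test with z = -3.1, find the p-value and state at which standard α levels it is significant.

p = 2·P(Z > |-3.1|) = 2·(1 - Φ(3.1)) ≈ 0.0019. Significant at α = 0.1; Significant at α = 0.05; Significant at α = 0.01.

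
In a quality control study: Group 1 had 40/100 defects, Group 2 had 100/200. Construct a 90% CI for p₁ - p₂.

p̂₁ = 0.4, p̂₂ = 0.5. Difference = -0.1. CI = (-0.199, -0.001)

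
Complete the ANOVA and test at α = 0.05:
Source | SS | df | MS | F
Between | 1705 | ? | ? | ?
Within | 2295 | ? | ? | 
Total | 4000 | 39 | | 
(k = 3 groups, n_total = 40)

df_between = 2, df_within = 37. MS_between = 852.5, MS_within = 62.03. F = 13.744, F_crit ≈ 3.252. Reject H₀.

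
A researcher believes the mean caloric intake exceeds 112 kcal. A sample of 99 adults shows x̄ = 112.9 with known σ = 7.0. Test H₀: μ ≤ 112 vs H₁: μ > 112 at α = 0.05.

z = 1.279. Critical value: 1.645. Fail to reject H₀.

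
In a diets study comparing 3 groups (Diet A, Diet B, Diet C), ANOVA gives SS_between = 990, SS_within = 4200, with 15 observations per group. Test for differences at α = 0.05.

df_between = 2, df_within = 42. F = MS_between/MS_within = 495.0/100.0 = 4.95. F_crit ≈ 3.22. Reject H₀. At least one mean differs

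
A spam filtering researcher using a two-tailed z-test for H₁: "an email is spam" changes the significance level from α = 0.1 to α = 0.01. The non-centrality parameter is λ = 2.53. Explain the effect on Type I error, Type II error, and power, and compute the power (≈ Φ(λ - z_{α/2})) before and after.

Decreasing α from 0.1 to 0.01:
• Type I error rate decreases (α is the Type I rate by definition).
• Critical value moves from z_{α/2} = 1.645 to 2.576, so power = Φ(λ - z_{α/2}) goes from Φ(2.53 - 1.645) = 0.812 to Φ(2.53 - 2.576) = 0.482.
• Type II error rate β = 1 - power therefore increases (0.188 → 0.518).
Appropriate when false positives are costly — here, a legitimate email is sent to the spam folder and the user misses it.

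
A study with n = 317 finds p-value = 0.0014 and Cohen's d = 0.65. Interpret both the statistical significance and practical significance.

Statistically significant (p = 0.0014 < 0.05). Cohen's d = 0.65 indicates a medium effect size. Both statistical and practical significance should be considered.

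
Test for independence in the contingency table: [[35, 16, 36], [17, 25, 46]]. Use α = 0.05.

χ² = 9.42. df = 2, critical = 5.991. Reject H₀. Variables are dependent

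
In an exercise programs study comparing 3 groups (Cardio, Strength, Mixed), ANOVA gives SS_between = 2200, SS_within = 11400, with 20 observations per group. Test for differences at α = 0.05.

df_between = 2, df_within = 57. F = MS_between/MS_within = 1100.0/200.0 = 5.5. F_crit ≈ 3.159. Reject H₀. At least one mean differs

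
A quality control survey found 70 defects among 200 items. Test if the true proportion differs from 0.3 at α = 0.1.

p̂ = 0.35, p₀ = 0.3. z = (p̂ - p₀)/√(p₀(1-p₀)/n) = 1.543. Critical: ±1.645. Fail to reject H₀.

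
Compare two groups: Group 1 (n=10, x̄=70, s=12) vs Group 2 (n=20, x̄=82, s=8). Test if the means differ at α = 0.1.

Pooled sp = 9.47. t = -3.271, df = 28. Critical t = ±1.701. Reject H₀.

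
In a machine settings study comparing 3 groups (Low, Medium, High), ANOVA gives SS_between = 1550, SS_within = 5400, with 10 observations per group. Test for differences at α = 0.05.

df_between = 2, df_within = 27. F = MS_between/MS_within = 775.0/200.0 = 3.875. F_crit ≈ 3.354. Reject H₀. At least one mean differs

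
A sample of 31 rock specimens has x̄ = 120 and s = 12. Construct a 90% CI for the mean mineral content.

CI = x̄ ± t*(s/√n) = 120 ± 1.697(12/√31) = (116.34, 123.66)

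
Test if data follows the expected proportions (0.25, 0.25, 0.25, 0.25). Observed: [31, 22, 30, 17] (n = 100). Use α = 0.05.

Expected: [25.0, 25.0, 25.0, 25.0]. χ² = 5.36. df = 3, critical = 7.815. Fail to reject H₀.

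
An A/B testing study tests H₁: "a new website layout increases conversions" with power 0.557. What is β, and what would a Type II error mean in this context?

β = 1 - power = 1 - 0.557 = 0.443. A Type II error is failing to reject H₀ when H₀ is false (false negative) — here, failing to conclude that a new website layout increases conversions when in fact it is true. Consequence: discarding a layout that would have improved conversions — lost revenue.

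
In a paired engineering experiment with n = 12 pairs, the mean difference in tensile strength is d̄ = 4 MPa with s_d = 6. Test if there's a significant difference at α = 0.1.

t = d̄/(s_d/√n) = 4/(6/√12) = 2.309. df = 11, critical t = ±1.796. Reject H₀.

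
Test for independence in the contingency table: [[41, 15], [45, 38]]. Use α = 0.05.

χ² = 5.116. df = 1, critical = 3.841. Reject H₀. Variables are dependent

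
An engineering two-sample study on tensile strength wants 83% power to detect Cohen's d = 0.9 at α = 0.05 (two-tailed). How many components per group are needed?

z_{α/2} = 1.96, z_β = Φ⁻¹(0.83) = 0.954. For large effect (d = 0.9): n per group = 2(z_{α/2} + z_β)²/d² = 2(1.96 + 0.954)²/0.9² = 21.0 → 21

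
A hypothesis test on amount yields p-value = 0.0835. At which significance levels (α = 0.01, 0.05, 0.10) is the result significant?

p = 0.0835. Significant at: α = 0.1.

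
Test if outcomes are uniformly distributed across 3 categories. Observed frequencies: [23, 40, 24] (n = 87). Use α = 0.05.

Expected = 29 each. χ² = Σ(O-E)²/E = 6.276. df = 2, critical value = 5.991. Reject H₀.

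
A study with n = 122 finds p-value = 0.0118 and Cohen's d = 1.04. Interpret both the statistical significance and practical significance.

Statistically significant (p = 0.0118 < 0.05). Cohen's d = 1.04 indicates a large effect size. Both statistical and practical significance should be considered.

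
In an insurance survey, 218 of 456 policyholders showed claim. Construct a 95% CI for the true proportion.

p̂ = 0.478. CI = p̂ ± z*√(p̂(1-p̂)/n) = (0.432, 0.524)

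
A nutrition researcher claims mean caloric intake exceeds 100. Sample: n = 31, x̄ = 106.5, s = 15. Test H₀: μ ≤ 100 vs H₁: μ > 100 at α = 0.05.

t = (106.5 - 100)/(15/√31) = 2.413, df = 30. Critical t = 1.697. Reject H₀.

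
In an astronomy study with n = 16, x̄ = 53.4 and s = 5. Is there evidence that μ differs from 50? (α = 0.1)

t = (x̄ - μ₀)/(s/√n) = (53.4 - 50)/(5/√16) = 2.72. df = 15, critical t = ±1.753. Reject H₀.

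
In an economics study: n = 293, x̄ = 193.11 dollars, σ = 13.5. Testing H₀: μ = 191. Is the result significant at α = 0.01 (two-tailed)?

z = (193.11 - 191)/(13.5/√293) = 2.675. Since |z| > 2.576, significant at α = 0.01.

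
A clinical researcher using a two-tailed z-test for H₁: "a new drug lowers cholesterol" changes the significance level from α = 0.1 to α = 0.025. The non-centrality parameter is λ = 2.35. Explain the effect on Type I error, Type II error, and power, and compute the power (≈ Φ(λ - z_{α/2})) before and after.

Decreasing α from 0.1 to 0.025:
• Type I error rate decreases (α is the Type I rate by definition).
• Critical value moves from z_{α/2} = 1.645 to 2.241, so power = Φ(λ - z_{α/2}) goes from Φ(2.35 - 1.645) = 0.76 to Φ(2.35 - 2.241) = 0.543.
• Type II error rate β = 1 - power therefore increases (0.24 → 0.457).
Appropriate when false positives are costly — here, approving an ineffective drug — patients take a useless medication and may skip effective alternatives.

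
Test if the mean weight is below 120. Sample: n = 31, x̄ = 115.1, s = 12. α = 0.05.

t = (115.1 - 120)/(12/√31) = -2.274, df = 30. Critical t = -1.697. Reject H₀.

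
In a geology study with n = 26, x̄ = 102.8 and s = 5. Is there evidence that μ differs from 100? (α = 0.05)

t = (x̄ - μ₀)/(s/√n) = (102.8 - 100)/(5/√26) = 2.855. df = 25, critical t = ±2.06. Reject H₀.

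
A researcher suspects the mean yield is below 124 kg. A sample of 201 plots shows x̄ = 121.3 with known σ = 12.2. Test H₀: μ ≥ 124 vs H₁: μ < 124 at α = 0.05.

z = -3.138. Critical value: -1.645. Reject H₀.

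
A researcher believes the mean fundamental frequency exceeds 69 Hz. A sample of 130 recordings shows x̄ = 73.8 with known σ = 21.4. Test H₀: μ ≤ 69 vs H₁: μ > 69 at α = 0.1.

z = 2.557. Critical value: 1.28. Reject H₀.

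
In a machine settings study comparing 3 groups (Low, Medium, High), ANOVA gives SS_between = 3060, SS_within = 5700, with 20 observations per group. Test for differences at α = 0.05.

df_between = 2, df_within = 57. F = MS_between/MS_within = 1530.0/100.0 = 15.3. F_crit ≈ 3.159. Reject H₀. At least one mean differs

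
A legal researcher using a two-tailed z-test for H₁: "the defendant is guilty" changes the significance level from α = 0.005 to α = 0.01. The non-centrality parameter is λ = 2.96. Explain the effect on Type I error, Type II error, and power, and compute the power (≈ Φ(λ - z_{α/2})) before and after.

Increasing α from 0.005 to 0.01:
• Type I error rate increases (α is the Type I rate by definition).
• Critical value moves from z_{α/2} = 2.807 to 2.576, so power = Φ(λ - z_{α/2}) goes from Φ(2.96 - 2.807) = 0.561 to Φ(2.96 - 2.576) = 0.65.
• Type II error rate β = 1 - power therefore decreases (0.439 → 0.35).
Appropriate when false negatives are costly — here, acquitting a guilty person.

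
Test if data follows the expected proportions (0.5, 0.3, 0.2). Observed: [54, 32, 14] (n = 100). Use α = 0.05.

Expected: [50.0, 30.0, 20.0]. χ² = 2.253. df = 2, critical = 5.991. Fail to reject H₀.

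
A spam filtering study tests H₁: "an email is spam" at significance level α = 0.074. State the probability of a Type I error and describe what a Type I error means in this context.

P(Type I error) = α = 0.074. A Type I error is rejecting H₀ when H₀ is actually true (false positive) — here, concluding that an email is spam when in fact this is not the case. Consequence: a legitimate email is sent to the spam folder and the user misses it.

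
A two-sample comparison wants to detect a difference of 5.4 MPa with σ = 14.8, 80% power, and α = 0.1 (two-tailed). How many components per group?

n per group = 2(z_α/2 + z_β)²σ²/d² = 2×(1.645 + 0.84)²×14.8²/5.4² = 92.8 → n = 93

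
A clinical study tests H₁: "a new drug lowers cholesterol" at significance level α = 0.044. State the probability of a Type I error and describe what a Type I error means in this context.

P(Type I error) = α = 0.044. A Type I error is rejecting H₀ when H₀ is actually true (false positive) — here, concluding that a new drug lowers cholesterol when in fact this is not the case. Consequence: approving an ineffective drug — patients take a useless medication and may skip effective alternatives.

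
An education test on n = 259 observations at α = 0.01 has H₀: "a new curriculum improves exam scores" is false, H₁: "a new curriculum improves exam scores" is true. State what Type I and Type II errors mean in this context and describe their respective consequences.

Type I (false positive): concluding that a new curriculum improves exam scores when it is not — adopting a curriculum that gives no real benefit — disruption for nothing. Type II (false negative): failing to conclude that a new curriculum improves exam scores when it is — keeping the old curriculum when the new one would have helped students. Which is costlier depends on domain priorities and is a judgement call rather than a statistical fact.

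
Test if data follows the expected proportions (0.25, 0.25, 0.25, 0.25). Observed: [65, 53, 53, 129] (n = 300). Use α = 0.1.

Expected: [75.0, 75.0, 75.0, 75.0]. χ² = 53.12. df = 3, critical = 6.251. Reject H₀.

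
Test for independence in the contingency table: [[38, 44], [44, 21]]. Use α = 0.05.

χ² = 6.701. df = 1, critical = 3.841. Reject H₀. Variables are dependent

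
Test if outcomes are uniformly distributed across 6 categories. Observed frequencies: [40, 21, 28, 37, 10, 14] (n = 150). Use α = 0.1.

Expected = 25 each. χ² = Σ(O-E)²/E = 29.6. df = 5, critical value = 9.236. Reject H₀.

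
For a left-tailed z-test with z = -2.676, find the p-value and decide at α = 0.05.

p = P(Z < -2.676) = Φ(-2.676) ≈ 0.0037. Since p < 0.05, reject H₀ (significant) at α = 0.05.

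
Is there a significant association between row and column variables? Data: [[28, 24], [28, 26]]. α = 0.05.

χ² = 0.042. df = 1, critical = 3.841. Fail to reject H₀. No evidence of dependence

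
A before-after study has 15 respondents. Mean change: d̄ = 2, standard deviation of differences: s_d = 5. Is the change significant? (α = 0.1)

t = d̄/(s_d/√n) = 2/(5/√15) = 1.549. df = 14, critical t = ±1.761. Fail to reject H₀.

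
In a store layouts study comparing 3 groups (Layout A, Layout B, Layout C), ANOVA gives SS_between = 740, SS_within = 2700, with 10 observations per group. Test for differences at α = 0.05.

df_between = 2, df_within = 27. F = MS_between/MS_within = 370.0/100.0 = 3.7. F_crit ≈ 3.354. Reject H₀. At least one mean differs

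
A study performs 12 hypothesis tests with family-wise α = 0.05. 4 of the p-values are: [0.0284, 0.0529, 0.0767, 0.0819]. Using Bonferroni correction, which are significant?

Bonferroni α = 0.05/12 = 0.00417. None of the given p-values are significant.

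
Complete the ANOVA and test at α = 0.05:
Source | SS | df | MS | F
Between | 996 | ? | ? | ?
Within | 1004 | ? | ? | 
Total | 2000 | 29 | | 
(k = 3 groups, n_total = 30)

df_between = 2, df_within = 27. MS_between = 498.0, MS_within = 37.19. F = 13.392, F_crit ≈ 3.354. Reject H₀.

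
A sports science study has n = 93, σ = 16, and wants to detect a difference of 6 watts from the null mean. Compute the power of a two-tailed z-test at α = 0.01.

SE = σ/√n = 16/√93 = 1.659. Non-centrality λ = d/SE = 6/1.659 = 3.616. Power ≈ Φ(λ - z_{α/2}) = Φ(3.616 - 2.576) = Φ(1.04) = 0.851.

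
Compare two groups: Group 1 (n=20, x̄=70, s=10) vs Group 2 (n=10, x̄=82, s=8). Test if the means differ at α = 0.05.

Pooled sp = 9.4. t = -3.295, df = 28. Critical t = ±2.048. Reject H₀.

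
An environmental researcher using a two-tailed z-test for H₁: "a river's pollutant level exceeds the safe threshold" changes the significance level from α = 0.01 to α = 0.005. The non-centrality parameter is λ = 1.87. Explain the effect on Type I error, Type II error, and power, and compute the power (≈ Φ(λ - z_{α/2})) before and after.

Decreasing α from 0.01 to 0.005:
• Type I error rate decreases (α is the Type I rate by definition).
• Critical value moves from z_{α/2} = 2.576 to 2.807, so power = Φ(λ - z_{α/2}) goes from Φ(1.87 - 2.576) = 0.24 to Φ(1.87 - 2.807) = 0.174.
• Type II error rate β = 1 - power therefore increases (0.76 → 0.826).
Appropriate when false positives are costly — here, shutting down a compliant factory unnecessarily.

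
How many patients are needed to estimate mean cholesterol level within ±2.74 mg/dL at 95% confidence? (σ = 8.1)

n = (z*σ/E)² = (1.96×8.1/2.74)² = 33.6 → n = 34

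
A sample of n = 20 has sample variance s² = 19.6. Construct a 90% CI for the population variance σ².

df = 19. χ²_{0.05} = 30.144, χ²_{0.95} = 10.117. CI for σ² = ((n-1)s²/χ²_{α/2}, (n-1)s²/χ²_{1-α/2}) = (19·19.6/30.144, 19·19.6/10.117) = (12.35, 36.81)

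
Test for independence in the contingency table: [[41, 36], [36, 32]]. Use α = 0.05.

χ² = 0.001. df = 1, critical = 3.841. Fail to reject H₀. No evidence of dependence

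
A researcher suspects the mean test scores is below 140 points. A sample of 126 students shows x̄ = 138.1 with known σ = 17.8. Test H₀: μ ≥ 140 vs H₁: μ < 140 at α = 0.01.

z = -1.198. Critical value: -2.33. Fail to reject H₀.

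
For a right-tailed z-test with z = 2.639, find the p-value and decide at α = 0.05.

p = P(Z > 2.639) = 1 - Φ(2.639) ≈ 0.0042. Since p < 0.05, reject H₀ (significant) at α = 0.05.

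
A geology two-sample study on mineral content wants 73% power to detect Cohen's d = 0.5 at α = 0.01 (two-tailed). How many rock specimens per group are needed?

z_{α/2} = 2.576, z_β = Φ⁻¹(0.73) = 0.613. For medium effect (d = 0.5): n per group = 2(z_{α/2} + z_β)²/d² = 2(2.576 + 0.613)²/0.5² = 81.4 → 82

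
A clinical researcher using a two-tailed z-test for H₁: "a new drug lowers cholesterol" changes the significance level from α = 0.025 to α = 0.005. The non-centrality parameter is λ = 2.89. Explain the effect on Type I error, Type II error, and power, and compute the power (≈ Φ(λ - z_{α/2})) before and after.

Decreasing α from 0.025 to 0.005:
• Type I error rate decreases (α is the Type I rate by definition).
• Critical value moves from z_{α/2} = 2.241 to 2.807, so power = Φ(λ - z_{α/2}) goes from Φ(2.89 - 2.241) = 0.742 to Φ(2.89 - 2.807) = 0.533.
• Type II error rate β = 1 - power therefore increases (0.258 → 0.467).
Appropriate when false positives are costly — here, approving an ineffective drug — patients take a useless medication and may skip effective alternatives.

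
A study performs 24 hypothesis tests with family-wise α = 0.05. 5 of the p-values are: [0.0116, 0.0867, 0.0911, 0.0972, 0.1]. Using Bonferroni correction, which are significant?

Bonferroni α = 0.05/24 = 0.00208. None of the given p-values are significant.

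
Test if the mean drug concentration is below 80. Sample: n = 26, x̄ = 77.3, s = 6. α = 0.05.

t = (77.3 - 80)/(6/√26) = -2.295, df = 25. Critical t = -1.708. Reject H₀.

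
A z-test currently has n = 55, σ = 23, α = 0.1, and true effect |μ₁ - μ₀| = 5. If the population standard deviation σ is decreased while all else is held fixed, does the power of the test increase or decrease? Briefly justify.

Power increases: a smaller σ shrinks the standard error σ/√n, moving the sampling distribution under H₁ further from the critical value.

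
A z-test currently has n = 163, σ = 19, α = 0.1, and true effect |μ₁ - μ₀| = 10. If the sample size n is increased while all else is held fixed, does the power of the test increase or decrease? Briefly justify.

Power increases: a larger n shrinks the standard error σ/√n, moving the sampling distribution under H₁ further from the critical value.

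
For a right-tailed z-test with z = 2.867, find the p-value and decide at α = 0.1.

p = P(Z > 2.867) = 1 - Φ(2.867) ≈ 0.0021. Since p < 0.1, reject H₀ (significant) at α = 0.1.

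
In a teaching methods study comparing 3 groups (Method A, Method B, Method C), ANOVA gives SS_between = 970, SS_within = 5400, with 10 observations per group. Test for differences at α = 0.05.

df_between = 2, df_within = 27. F = MS_between/MS_within = 485.0/200.0 = 2.425. F_crit ≈ 3.354. Fail to reject H₀.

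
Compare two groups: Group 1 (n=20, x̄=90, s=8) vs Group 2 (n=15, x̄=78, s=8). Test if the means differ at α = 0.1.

Pooled sp = 8.0. t = 4.392, df = 33. Critical t = ±1.692. Reject H₀.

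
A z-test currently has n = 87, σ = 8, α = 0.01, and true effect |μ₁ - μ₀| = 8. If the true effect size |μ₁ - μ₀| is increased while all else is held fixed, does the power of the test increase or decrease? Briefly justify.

Power increases: a larger true effect increases the non-centrality λ = |μ₁ - μ₀|/(σ/√n).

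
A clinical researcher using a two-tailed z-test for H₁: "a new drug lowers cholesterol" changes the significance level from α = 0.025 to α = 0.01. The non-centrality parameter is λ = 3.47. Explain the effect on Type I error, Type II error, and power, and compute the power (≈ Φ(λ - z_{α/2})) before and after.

Decreasing α from 0.025 to 0.01:
• Type I error rate decreases (α is the Type I rate by definition).
• Critical value moves from z_{α/2} = 2.241 to 2.576, so power = Φ(λ - z_{α/2}) goes from Φ(3.47 - 2.241) = 0.89 to Φ(3.47 - 2.576) = 0.814.
• Type II error rate β = 1 - power therefore increases (0.11 → 0.186).
Appropriate when false positives are costly — here, approving an ineffective drug — patients take a useless medication and may skip effective alternatives.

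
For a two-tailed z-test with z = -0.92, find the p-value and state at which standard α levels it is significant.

p = 2·P(Z > |-0.92|) = 2·(1 - Φ(0.92)) ≈ 0.3576. Not significant at any standard level.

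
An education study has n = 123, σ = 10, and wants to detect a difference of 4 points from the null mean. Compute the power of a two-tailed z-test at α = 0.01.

SE = σ/√n = 10/√123 = 0.902. Non-centrality λ = d/SE = 4/0.902 = 4.436. Power ≈ Φ(λ - z_{α/2}) = Φ(4.436 - 2.576) = Φ(1.86) = 0.969.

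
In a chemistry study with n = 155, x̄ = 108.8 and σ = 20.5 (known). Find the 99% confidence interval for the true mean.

CI = x̄ ± z*(σ/√n) = 108.8 ± 2.576(20.5/√155) = 108.8 ± 4.24 = (104.56, 113.04)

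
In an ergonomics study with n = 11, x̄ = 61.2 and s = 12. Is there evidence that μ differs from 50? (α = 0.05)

t = (x̄ - μ₀)/(s/√n) = (61.2 - 50)/(12/√11) = 3.096. df = 10, critical t = ±2.228. Reject H₀.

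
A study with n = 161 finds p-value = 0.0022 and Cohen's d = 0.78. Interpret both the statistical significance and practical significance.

Statistically significant (p = 0.0022 < 0.05). Cohen's d = 0.78 indicates a medium effect size. Both statistical and practical significance should be considered.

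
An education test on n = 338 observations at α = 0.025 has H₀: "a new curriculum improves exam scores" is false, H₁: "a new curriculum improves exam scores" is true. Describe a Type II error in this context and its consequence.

Type II error: failing to reject H₀ when it is false — concluding that a new curriculum improves exam scores is not supported when in fact it is. Consequence: keeping the old curriculum when the new one would have helped students.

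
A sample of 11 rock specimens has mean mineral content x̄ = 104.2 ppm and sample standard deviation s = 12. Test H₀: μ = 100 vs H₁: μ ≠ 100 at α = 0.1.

t = (x̄ - μ₀)/(s/√n) = (104.2 - 100)/(12/√11) = 1.161. df = 10, critical t = ±1.812. Fail to reject H₀.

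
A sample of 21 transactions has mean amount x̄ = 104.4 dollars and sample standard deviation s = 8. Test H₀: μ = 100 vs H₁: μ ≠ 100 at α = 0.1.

t = (x̄ - μ₀)/(s/√n) = (104.4 - 100)/(8/√21) = 2.52. df = 20, critical t = ±1.725. Reject H₀.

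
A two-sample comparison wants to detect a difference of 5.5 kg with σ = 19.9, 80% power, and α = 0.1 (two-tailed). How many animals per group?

n per group = 2(z_α/2 + z_β)²σ²/d² = 2×(1.645 + 0.84)²×19.9²/5.5² = 161.7 → n = 162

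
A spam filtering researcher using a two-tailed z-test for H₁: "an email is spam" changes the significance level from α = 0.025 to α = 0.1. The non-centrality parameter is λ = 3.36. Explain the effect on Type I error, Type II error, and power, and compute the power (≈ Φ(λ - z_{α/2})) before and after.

Increasing α from 0.025 to 0.1:
• Type I error rate increases (α is the Type I rate by definition).
• Critical value moves from z_{α/2} = 2.241 to 1.645, so power = Φ(λ - z_{α/2}) goes from Φ(3.36 - 2.241) = 0.868 to Φ(3.36 - 1.645) = 0.957.
• Type II error rate β = 1 - power therefore decreases (0.132 → 0.043).
Appropriate when false negatives are costly — here, a spam email lands in the inbox.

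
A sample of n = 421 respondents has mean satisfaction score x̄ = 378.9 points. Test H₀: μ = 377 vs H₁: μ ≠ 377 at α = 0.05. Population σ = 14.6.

z = (x̄ - μ₀)/(σ/√n) = (378.9 - 377)/(14.6/√421) = 2.67. Critical value: ±1.96. Since |2.67| > 1.96, Reject H₀.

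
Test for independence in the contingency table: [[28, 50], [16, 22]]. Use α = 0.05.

χ² = 0.418. df = 1, critical = 3.841. Fail to reject H₀. No evidence of dependence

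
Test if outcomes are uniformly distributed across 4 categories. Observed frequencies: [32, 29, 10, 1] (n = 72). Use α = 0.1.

Expected = 18 each. χ² = Σ(O-E)²/E = 37.222. df = 3, critical value = 6.251. Reject H₀.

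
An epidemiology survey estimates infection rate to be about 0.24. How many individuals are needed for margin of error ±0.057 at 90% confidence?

n = z²p(1-p)/E² = 1.645²×0.24×0.76/0.057² = 151.9 → n = 152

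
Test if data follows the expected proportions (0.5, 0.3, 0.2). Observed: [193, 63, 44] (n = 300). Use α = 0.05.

Expected: [150.0, 90.0, 60.0]. χ² = 24.693. df = 2, critical = 5.991. Reject H₀.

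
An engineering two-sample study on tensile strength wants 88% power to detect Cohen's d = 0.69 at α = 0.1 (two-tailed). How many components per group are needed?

z_{α/2} = 1.645, z_β = Φ⁻¹(0.88) = 1.175. For medium effect (d = 0.69): n per group = 2(z_{α/2} + z_β)²/d² = 2(1.645 + 1.175)²/0.69² = 33.4 → 34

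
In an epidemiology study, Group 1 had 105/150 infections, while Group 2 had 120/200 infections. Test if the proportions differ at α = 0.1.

p̂₁ = 0.7, p̂₂ = 0.6, pooled p̂ = 0.643. z = 1.932. Critical: ±1.645. Reject H₀.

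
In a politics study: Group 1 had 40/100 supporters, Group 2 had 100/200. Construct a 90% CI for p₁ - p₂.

p̂₁ = 0.4, p̂₂ = 0.5. Difference = -0.1. CI = (-0.199, -0.001)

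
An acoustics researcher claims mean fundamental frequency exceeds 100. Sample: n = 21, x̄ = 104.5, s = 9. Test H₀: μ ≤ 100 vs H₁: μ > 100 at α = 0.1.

t = (104.5 - 100)/(9/√21) = 2.291, df = 20. Critical t = 1.325. Reject H₀.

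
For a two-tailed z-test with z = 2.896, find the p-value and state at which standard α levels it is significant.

p = 2·P(Z > |2.896|) = 2·(1 - Φ(2.896)) ≈ 0.0038. Significant at α = 0.1; Significant at α = 0.05; Significant at α = 0.01.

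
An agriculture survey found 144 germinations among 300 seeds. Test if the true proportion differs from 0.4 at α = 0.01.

p̂ = 0.48, p₀ = 0.4. z = (p̂ - p₀)/√(p₀(1-p₀)/n) = 2.828. Critical: ±2.576. Reject H₀.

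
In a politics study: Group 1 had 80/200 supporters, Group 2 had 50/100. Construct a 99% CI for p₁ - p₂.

p̂₁ = 0.4, p̂₂ = 0.5. Difference = -0.1. CI = (-0.257, 0.057)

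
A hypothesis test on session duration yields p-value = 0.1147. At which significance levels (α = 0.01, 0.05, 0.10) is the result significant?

p = 0.1147. Not significant at any of the given levels.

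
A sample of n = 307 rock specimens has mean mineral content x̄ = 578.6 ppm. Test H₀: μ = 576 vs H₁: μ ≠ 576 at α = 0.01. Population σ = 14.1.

z = (x̄ - μ₀)/(σ/√n) = (578.6 - 576)/(14.1/√307) = 3.231. Critical value: ±2.576. Since |3.231| > 2.576, Reject H₀.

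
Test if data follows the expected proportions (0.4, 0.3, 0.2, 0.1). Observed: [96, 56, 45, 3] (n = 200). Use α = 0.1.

Expected: [80.0, 60.0, 40.0, 20.0]. χ² = 18.542. df = 3, critical = 6.251. Reject H₀.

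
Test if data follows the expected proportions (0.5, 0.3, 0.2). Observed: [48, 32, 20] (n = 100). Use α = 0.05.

Expected: [50.0, 30.0, 20.0]. χ² = 0.213. df = 2, critical = 5.991. Fail to reject H₀.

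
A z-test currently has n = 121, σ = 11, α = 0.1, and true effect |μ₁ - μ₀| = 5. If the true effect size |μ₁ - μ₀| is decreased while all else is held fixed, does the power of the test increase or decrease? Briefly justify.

Power decreases: a smaller true effect decreases the non-centrality λ = |μ₁ - μ₀|/(σ/√n).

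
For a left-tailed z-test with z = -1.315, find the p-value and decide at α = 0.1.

p = P(Z < -1.315) = Φ(-1.315) ≈ 0.0943. Since p < 0.1, reject H₀ (significant) at α = 0.1.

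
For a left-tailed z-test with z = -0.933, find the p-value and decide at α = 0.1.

p = P(Z < -0.933) = Φ(-0.933) ≈ 0.1754. Since p ≥ 0.1, fail to reject H₀ (not significant) at α = 0.1.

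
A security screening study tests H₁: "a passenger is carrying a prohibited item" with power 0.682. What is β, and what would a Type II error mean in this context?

β = 1 - power = 1 - 0.682 = 0.318. A Type II error is failing to reject H₀ when H₀ is false (false negative) — here, failing to conclude that a passenger is carrying a prohibited item when in fact it is true. Consequence: letting a prohibited item through — security breach.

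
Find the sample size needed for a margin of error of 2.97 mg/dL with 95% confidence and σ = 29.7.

n = (z*σ/E)² = (1.96×29.7/2.97)² = 384.2 → n = 385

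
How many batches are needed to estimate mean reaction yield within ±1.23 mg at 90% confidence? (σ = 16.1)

n = (z*σ/E)² = (1.645×16.1/1.23)² = 463.6 → n = 464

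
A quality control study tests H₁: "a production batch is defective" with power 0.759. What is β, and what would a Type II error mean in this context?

β = 1 - power = 1 - 0.759 = 0.241. A Type II error is failing to reject H₀ when H₀ is false (false negative) — here, failing to conclude that a production batch is defective when in fact it is true. Consequence: shipping a defective batch — faulty products reach customers.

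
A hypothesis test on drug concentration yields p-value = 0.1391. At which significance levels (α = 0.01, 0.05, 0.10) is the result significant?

p = 0.1391. Not significant at any of the given levels.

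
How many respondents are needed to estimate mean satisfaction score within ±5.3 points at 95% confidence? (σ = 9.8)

n = (z*σ/E)² = (1.96×9.8/5.3)² = 13.1 → n = 14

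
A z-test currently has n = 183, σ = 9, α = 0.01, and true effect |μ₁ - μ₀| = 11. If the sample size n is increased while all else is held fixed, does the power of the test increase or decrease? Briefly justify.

Power increases: a larger n shrinks the standard error σ/√n, moving the sampling distribution under H₁ further from the critical value.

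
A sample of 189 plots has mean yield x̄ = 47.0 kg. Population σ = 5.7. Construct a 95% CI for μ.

CI = x̄ ± z*(σ/√n) = 47.0 ± 1.96(5.7/√189) = 47.0 ± 0.81 = (46.19, 47.81)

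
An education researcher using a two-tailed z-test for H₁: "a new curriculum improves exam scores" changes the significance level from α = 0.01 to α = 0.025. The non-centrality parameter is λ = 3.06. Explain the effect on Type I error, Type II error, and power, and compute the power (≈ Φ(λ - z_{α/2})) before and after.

Increasing α from 0.01 to 0.025:
• Type I error rate increases (α is the Type I rate by definition).
• Critical value moves from z_{α/2} = 2.576 to 2.241, so power = Φ(λ - z_{α/2}) goes from Φ(3.06 - 2.576) = 0.686 to Φ(3.06 - 2.241) = 0.794.
• Type II error rate β = 1 - power therefore decreases (0.314 → 0.206).
Appropriate when false negatives are costly — here, keeping the old curriculum when the new one would have helped students.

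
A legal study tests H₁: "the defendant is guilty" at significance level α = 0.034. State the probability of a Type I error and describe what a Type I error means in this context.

P(Type I error) = α = 0.034. A Type I error is rejecting H₀ when H₀ is actually true (false positive) — here, concluding that the defendant is guilty when in fact this is not the case. Consequence: convicting an innocent person.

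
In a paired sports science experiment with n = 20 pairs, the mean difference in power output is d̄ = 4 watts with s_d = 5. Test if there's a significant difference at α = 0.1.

t = d̄/(s_d/√n) = 4/(5/√20) = 3.578. df = 19, critical t = ±1.729. Reject H₀.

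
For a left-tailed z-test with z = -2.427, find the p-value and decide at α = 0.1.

p = P(Z < -2.427) = Φ(-2.427) ≈ 0.0076. Since p < 0.1, reject H₀ (significant) at α = 0.1.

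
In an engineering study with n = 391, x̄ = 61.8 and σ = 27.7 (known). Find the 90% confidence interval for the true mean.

CI = x̄ ± z*(σ/√n) = 61.8 ± 1.645(27.7/√391) = 61.8 ± 2.3 = (59.5, 64.1)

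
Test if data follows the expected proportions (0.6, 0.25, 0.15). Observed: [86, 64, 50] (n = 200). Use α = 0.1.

Expected: [120.0, 50.0, 30.0]. χ² = 26.887. df = 2, critical = 4.605. Reject H₀.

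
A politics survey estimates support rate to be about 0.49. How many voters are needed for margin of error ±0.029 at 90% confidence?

n = z²p(1-p)/E² = 1.645²×0.49×0.51/0.029² = 804.1 → n = 805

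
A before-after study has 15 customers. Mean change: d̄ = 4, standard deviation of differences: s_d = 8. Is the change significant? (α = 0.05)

t = d̄/(s_d/√n) = 4/(8/√15) = 1.936. df = 14, critical t = ±2.145. Fail to reject H₀.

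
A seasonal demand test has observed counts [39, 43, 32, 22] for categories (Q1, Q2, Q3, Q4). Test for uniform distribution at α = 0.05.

Expected = 34 each. χ² = Σ(O-E)²/E = 7.471. df = 3, critical value = 7.815. Fail to reject H₀.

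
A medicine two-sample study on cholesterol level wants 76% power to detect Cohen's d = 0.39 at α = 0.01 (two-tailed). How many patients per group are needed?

z_{α/2} = 2.576, z_β = Φ⁻¹(0.76) = 0.706. For small effect (d = 0.39): n per group = 2(z_{α/2} + z_β)²/d² = 2(2.576 + 0.706)²/0.39² = 141.6 → 142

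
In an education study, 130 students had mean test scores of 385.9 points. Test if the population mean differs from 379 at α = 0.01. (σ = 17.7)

z = (x̄ - μ₀)/(σ/√n) = (385.9 - 379)/(17.7/√130) = 4.445. Critical value: ±2.576. Since |4.445| > 2.576, Reject H₀.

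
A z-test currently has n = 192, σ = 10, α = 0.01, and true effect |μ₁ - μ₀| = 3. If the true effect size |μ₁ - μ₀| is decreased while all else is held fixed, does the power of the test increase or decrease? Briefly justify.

Power decreases: a smaller true effect decreases the non-centrality λ = |μ₁ - μ₀|/(σ/√n).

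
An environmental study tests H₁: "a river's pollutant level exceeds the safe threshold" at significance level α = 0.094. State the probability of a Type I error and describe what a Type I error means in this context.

P(Type I error) = α = 0.094. A Type I error is rejecting H₀ when H₀ is actually true (false positive) — here, concluding that a river's pollutant level exceeds the safe threshold when in fact this is not the case. Consequence: shutting down a compliant factory unnecessarily.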